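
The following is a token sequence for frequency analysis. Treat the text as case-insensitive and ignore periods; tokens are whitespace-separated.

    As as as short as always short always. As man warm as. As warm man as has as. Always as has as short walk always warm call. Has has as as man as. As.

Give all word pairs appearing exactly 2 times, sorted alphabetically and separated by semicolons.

always as; as always; as has; as man; as short; man as

Bigram counts meeting the condition (exactly 2 times):
  always as: 2
  as always: 2
  as has: 2
  as man: 2
  as short: 2
  man as: 2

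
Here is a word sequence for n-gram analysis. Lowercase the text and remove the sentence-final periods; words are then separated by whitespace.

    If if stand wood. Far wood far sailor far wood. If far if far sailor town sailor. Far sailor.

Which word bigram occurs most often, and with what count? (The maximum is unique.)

Bigram frequencies (highest first):
  far sailor: 3
  wood far: 2
  far wood: 2
  sailor far: 2
  if far: 2
  if if: 1
  … (6 more, each ≤ 1)

"far sailor", 3 times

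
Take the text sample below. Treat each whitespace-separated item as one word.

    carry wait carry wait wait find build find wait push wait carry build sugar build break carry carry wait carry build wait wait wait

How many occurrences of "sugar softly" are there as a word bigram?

Scanning the 23 overlapping bigram windows for "sugar softly":
  (none found)

0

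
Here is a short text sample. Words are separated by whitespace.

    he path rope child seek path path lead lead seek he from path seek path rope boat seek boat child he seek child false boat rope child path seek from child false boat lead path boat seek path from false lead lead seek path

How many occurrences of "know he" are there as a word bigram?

Scanning the 43 overlapping bigram windows for "know he":
  (none found)

0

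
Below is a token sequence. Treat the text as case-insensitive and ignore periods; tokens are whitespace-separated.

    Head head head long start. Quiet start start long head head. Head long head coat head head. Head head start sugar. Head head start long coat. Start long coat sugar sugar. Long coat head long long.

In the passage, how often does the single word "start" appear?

Scanning the 36 tokens for "start":
  position 5: start
  position 7: start
  position 8: start
  position 20: start
  position 24: start
  position 27: start

6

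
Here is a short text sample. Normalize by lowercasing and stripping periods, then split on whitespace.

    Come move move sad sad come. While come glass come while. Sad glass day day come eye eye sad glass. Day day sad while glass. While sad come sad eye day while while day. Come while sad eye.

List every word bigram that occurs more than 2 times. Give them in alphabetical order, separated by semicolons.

Bigram counts meeting the condition (more than 2 times):
  come while: 3
  while sad: 3

come while; while sad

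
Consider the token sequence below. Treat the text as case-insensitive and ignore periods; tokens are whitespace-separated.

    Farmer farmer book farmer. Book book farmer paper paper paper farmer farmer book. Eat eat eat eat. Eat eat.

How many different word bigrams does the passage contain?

19 tokens → 18 bigram windows in total.
Repeated bigrams (each contributes count−1 duplicates):
  eat eat: 5
  farmer book: 3
  book farmer: 2
  farmer farmer: 2
  paper paper: 2
9 duplicate windows → 18 − 9 = 9 distinct.

9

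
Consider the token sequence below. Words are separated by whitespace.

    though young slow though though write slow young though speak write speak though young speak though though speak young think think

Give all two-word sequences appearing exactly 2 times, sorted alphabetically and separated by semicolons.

speak though; though speak; though though; though young

Bigram counts meeting the condition (exactly 2 times):
  speak though: 2
  though speak: 2
  though though: 2
  though young: 2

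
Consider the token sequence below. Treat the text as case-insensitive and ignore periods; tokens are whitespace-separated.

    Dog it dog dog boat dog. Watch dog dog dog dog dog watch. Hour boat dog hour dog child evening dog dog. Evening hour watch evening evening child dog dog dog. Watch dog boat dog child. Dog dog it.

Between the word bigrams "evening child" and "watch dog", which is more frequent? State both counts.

"evening child": 1 occurrence
"watch dog": 2 occurrences

"watch dog" (2 vs 1)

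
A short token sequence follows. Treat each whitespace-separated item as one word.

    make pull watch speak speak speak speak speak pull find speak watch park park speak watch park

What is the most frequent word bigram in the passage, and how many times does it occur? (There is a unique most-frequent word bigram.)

"speak speak", 4 times

Bigram frequencies (highest first):
  speak speak: 4
  speak watch: 2
  watch park: 2
  make pull: 1
  pull watch: 1
  watch speak: 1
  … (5 more, each ≤ 1)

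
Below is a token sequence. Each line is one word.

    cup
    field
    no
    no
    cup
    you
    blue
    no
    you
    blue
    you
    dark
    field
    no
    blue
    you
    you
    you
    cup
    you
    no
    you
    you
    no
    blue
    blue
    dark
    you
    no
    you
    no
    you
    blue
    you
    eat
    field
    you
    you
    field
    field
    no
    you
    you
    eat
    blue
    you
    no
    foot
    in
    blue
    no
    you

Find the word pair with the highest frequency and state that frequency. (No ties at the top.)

Bigram frequencies (highest first):
  no you: 6
  you you: 5
  you no: 5
  blue you: 4
  field no: 3
  you blue: 3
  … (21 more, each ≤ 2)

"no you", 6 times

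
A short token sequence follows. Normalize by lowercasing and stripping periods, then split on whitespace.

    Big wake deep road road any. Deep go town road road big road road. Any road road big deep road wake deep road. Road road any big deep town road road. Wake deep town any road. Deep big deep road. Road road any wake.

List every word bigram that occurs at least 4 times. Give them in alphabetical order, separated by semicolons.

deep road; road any; road road

Bigram counts meeting the condition (at least 4 times):
  deep road: 4
  road any: 4
  road road: 9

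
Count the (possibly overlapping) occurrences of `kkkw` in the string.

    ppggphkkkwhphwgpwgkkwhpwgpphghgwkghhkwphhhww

1

Sliding a length-4 window over the 44 characters (41 positions):
  position 7–10: kkkw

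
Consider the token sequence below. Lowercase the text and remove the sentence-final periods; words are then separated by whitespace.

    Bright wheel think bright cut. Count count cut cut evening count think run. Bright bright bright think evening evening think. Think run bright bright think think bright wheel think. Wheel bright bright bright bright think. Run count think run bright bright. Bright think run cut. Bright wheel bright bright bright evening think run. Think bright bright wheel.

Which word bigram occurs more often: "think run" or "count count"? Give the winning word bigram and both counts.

"think run" (6 vs 1)

"think run": 6 occurrences
"count count": 1 occurrence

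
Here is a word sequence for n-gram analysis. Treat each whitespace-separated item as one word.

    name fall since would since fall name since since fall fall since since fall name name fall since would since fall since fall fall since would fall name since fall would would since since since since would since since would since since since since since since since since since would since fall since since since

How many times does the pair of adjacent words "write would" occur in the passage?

0

Scanning the 54 overlapping bigram windows for "write would":
  (none found)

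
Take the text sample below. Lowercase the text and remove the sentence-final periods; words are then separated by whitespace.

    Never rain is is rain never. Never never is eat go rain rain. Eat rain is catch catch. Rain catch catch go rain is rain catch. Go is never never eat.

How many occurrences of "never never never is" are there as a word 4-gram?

Scanning the 28 overlapping 4-gram windows for "never never never is":
  position 6–9: never never never is

1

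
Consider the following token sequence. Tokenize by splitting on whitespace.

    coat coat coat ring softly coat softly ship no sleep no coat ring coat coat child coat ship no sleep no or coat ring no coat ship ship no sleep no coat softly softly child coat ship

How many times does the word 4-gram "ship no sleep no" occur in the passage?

3

Scanning the 34 overlapping 4-gram windows for "ship no sleep no":
  position 8–11: ship no sleep no
  position 18–21: ship no sleep no
  position 28–31: ship no sleep no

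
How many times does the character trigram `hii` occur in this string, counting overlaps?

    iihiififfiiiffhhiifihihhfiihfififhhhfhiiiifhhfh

3

Sliding a length-3 window over the 47 characters (45 positions):
  position 3–5: hii
  position 16–18: hii
  position 38–40: hii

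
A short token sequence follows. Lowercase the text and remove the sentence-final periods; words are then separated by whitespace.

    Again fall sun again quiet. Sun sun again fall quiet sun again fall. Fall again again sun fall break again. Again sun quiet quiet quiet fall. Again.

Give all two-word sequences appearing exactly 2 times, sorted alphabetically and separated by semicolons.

again again; again sun; fall again; quiet quiet; quiet sun

Bigram counts meeting the condition (exactly 2 times):
  again again: 2
  again sun: 2
  fall again: 2
  quiet quiet: 2
  quiet sun: 2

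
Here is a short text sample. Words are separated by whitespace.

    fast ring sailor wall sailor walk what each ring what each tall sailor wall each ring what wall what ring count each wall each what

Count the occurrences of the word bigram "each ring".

2

Scanning the 24 overlapping bigram windows for "each ring":
  position 8–9: each ring
  position 15–16: each ring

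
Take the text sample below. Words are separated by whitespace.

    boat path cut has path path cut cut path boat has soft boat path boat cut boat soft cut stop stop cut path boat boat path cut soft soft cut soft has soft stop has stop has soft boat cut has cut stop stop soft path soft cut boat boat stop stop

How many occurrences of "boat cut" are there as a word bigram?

2

Scanning the 51 overlapping bigram windows for "boat cut":
  position 15–16: boat cut
  position 39–40: boat cut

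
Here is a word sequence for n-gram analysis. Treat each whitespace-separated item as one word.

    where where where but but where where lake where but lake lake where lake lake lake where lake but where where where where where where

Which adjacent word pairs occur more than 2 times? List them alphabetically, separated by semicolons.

lake lake; lake where; where lake; where where

Bigram counts meeting the condition (more than 2 times):
  lake lake: 3
  lake where: 3
  where lake: 3
  where where: 8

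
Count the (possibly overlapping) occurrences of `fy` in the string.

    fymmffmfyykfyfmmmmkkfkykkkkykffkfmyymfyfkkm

Sliding a length-2 window over the 43 characters (42 positions):
  position 1–2: fy
  position 8–9: fy
  position 12–13: fy
  position 38–39: fy

4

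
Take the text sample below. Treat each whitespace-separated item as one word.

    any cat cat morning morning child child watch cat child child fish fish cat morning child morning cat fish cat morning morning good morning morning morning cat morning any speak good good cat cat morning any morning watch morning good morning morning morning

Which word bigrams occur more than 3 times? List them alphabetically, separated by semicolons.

Bigram counts meeting the condition (more than 3 times):
  cat morning: 5
  morning morning: 6

cat morning; morning morning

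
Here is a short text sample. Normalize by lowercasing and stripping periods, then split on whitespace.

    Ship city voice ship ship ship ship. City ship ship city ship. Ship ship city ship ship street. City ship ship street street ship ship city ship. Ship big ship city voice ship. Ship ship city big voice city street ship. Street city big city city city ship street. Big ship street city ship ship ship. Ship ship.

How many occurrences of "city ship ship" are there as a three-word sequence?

6

Scanning the 56 overlapping trigram windows for "city ship ship":
  position 8–10: city ship ship
  position 11–13: city ship ship
  position 15–17: city ship ship
  position 19–21: city ship ship
  position 26–28: city ship ship
  position 53–55: city ship ship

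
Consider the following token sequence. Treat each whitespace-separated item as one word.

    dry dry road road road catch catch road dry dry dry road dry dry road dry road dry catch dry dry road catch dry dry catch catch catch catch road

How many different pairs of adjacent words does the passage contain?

30 tokens → 29 bigram windows in total.
Repeated bigrams (each contributes count−1 duplicates):
  dry dry: 6
  dry road: 5
  catch catch: 4
  road dry: 4
  catch dry: 2
  catch road: 2
  dry catch: 2
  road catch: 2
  … (1 more repeated)
20 duplicate windows → 29 − 20 = 9 distinct.

9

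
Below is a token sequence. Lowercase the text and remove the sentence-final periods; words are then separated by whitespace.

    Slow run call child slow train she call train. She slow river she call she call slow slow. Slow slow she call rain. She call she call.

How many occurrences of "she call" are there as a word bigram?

Scanning the 26 overlapping bigram windows for "she call":
  position 7–8: she call
  position 13–14: she call
  position 15–16: she call
  position 21–22: she call
  position 24–25: she call
  position 26–27: she call

6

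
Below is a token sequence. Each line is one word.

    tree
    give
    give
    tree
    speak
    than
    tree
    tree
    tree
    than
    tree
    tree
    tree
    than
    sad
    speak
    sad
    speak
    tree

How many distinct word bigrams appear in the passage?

12

19 tokens → 18 bigram windows in total.
Repeated bigrams (each contributes count−1 duplicates):
  tree tree: 4
  sad speak: 2
  than tree: 2
  tree than: 2
6 duplicate windows → 18 − 6 = 12 distinct.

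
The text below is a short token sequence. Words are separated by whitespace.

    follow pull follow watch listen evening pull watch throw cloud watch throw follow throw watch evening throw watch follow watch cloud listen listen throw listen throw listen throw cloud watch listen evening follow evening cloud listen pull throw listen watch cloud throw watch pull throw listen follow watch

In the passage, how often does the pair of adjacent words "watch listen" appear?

Scanning the 47 overlapping bigram windows for "watch listen":
  position 4–5: watch listen
  position 30–31: watch listen

2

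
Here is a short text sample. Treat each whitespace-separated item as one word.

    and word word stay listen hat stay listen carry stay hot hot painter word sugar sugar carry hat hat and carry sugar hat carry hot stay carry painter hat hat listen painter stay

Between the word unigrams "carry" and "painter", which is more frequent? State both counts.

"carry" (5 vs 3)

"carry": 5 occurrences
"painter": 3 occurrences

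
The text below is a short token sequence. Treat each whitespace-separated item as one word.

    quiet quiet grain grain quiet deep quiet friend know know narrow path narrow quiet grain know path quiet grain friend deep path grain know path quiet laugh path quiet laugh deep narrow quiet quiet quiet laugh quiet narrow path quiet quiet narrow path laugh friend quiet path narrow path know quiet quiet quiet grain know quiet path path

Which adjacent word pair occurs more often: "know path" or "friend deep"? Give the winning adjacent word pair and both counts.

"know path" (2 vs 1)

"know path": 2 occurrences
"friend deep": 1 occurrence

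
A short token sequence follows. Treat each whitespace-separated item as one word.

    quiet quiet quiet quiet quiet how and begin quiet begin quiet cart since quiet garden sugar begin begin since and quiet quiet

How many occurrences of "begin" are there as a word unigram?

4

Scanning the 22 tokens for "begin":
  position 8: begin
  position 10: begin
  position 17: begin
  position 18: begin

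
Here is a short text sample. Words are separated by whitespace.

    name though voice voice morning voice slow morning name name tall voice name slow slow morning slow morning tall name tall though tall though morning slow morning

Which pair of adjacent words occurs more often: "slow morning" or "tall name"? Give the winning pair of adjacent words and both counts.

"slow morning": 4 occurrences
"tall name": 1 occurrence

"slow morning" (4 vs 1)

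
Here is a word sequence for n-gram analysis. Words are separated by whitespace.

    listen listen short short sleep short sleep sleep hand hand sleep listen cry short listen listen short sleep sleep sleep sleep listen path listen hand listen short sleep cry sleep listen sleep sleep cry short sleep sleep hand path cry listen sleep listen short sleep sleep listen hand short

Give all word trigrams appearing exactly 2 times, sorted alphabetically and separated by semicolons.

Trigram counts meeting the condition (exactly 2 times):
  listen listen short: 2
  sleep sleep hand: 2
  sleep sleep listen: 2
  sleep sleep sleep: 2

listen listen short; sleep sleep hand; sleep sleep listen; sleep sleep sleep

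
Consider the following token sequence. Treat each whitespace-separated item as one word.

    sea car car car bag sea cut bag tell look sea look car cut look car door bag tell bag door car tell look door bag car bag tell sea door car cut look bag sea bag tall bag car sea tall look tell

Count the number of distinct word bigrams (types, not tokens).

31

44 tokens → 43 bigram windows in total.
Repeated bigrams (each contributes count−1 duplicates):
  bag tell: 3
  bag car: 2
  bag sea: 2
  car bag: 2
  car car: 2
  car cut: 2
  cut look: 2
  door bag: 2
  … (3 more repeated)
12 duplicate windows → 43 − 12 = 31 distinct.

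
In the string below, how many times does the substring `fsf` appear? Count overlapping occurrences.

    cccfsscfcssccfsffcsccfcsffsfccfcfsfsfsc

Sliding a length-3 window over the 39 characters (37 positions):
  position 14–16: fsf
  position 26–28: fsf
  position 33–35: fsf
  position 35–37: fsf

4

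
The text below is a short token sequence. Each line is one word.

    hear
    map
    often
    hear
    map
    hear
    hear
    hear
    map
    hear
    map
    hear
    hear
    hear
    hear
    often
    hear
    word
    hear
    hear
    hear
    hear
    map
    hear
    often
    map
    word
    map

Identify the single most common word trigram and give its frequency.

"hear hear hear", 5 times

Trigram frequencies (highest first):
  hear hear hear: 5
  hear map hear: 4
  map hear hear: 2
  hear hear map: 2
  hear map often: 1
  map often hear: 1
  … (11 more, each ≤ 1)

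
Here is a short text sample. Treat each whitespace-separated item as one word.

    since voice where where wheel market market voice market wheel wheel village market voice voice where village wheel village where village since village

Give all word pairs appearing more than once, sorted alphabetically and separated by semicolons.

Bigram counts meeting the condition (more than once):
  market voice: 2
  voice where: 2
  wheel village: 2
  where village: 2

market voice; voice where; wheel village; where village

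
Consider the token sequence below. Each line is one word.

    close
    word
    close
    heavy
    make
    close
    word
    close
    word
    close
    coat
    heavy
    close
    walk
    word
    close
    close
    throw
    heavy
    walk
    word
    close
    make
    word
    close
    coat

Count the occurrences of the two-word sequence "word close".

Scanning the 25 overlapping bigram windows for "word close":
  position 2–3: word close
  position 7–8: word close
  position 9–10: word close
  position 15–16: word close
  position 21–22: word close
  position 24–25: word close

6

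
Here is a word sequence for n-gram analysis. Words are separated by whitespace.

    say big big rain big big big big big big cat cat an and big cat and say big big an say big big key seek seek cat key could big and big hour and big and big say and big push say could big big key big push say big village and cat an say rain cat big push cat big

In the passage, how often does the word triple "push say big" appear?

1

Scanning the 60 overlapping trigram windows for "push say big":
  position 49–51: push say big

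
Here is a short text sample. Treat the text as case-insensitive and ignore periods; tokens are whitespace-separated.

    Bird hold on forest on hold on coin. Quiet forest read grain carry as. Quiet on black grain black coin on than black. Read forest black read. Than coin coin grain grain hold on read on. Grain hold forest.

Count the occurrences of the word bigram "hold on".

3

Scanning the 38 overlapping bigram windows for "hold on":
  position 2–3: hold on
  position 6–7: hold on
  position 33–34: hold on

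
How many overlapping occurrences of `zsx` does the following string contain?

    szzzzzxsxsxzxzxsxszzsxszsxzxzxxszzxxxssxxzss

2

Sliding a length-3 window over the 44 characters (42 positions):
  position 20–22: zsx
  position 24–26: zsx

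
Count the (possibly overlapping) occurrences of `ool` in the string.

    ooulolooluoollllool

Sliding a length-3 window over the 19 characters (17 positions):
  position 7–9: ool
  position 11–13: ool
  position 17–19: ool

3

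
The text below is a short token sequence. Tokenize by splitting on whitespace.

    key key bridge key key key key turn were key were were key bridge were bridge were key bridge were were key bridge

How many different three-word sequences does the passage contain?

16

23 tokens → 21 trigram windows in total.
Repeated trigrams (each contributes count−1 duplicates):
  were key bridge: 3
  key bridge were: 2
  key key key: 2
  were were key: 2
5 duplicate windows → 21 − 5 = 16 distinct.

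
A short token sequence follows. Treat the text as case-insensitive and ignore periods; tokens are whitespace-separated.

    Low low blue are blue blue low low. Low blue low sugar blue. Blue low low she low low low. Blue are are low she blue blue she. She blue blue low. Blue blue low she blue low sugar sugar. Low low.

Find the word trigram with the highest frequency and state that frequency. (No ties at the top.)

"blue blue low", 4 times

Trigram frequencies (highest first):
  blue blue low: 4
  low low blue: 3
  low blue are: 2
  blue low low: 2
  low low low: 2
  blue low sugar: 2
  … (23 more, each ≤ 2)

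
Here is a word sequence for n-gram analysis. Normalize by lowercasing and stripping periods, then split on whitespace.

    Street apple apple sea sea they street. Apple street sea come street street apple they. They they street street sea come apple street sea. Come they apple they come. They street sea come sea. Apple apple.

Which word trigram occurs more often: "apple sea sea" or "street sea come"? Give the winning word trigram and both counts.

"apple sea sea": 1 occurrence
"street sea come": 4 occurrences

"street sea come" (4 vs 1)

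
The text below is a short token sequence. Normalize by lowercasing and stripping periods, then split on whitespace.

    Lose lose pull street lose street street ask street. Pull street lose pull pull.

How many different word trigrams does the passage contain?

14 tokens → 12 trigram windows in total.
Repeated trigrams (each contributes count−1 duplicates):
  pull street lose: 2
1 duplicate windows → 12 − 1 = 11 distinct.

11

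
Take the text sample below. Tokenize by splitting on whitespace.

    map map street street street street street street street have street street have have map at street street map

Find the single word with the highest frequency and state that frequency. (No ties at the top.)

Unigram frequencies (highest first):
  street: 11
  map: 4
  have: 3
  at: 1

"street", 11 times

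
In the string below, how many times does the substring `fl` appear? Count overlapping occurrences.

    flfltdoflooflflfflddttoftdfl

Sliding a length-2 window over the 28 characters (27 positions):
  position 1–2: fl
  position 3–4: fl
  position 8–9: fl
  position 12–13: fl
  position 14–15: fl
  position 17–18: fl
  position 27–28: fl

7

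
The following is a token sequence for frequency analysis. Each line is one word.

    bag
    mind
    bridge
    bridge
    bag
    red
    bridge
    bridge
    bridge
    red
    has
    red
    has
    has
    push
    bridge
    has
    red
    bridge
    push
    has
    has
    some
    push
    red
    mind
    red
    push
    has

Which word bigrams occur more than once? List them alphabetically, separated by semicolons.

Bigram counts meeting the condition (more than once):
  bridge bridge: 3
  has has: 2
  has red: 2
  push has: 2
  red bridge: 2
  red has: 2

bridge bridge; has has; has red; push has; red bridge; red has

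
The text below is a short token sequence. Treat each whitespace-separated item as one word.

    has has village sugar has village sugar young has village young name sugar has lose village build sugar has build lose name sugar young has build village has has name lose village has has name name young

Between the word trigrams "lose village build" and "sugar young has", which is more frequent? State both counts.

"lose village build": 1 occurrence
"sugar young has": 2 occurrences

"sugar young has" (2 vs 1)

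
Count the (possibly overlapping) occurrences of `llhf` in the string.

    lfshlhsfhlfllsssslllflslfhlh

0

Sliding a length-4 window over the 28 characters (25 positions):
  (no match at any position)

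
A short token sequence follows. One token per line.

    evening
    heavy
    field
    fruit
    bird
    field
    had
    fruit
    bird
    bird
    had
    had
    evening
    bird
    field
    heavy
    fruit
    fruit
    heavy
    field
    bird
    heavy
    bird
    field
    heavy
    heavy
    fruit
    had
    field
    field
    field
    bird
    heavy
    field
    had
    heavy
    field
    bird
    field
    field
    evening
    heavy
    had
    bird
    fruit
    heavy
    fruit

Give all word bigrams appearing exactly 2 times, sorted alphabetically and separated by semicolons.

Bigram counts meeting the condition (exactly 2 times):
  bird heavy: 2
  evening heavy: 2
  field had: 2
  field heavy: 2
  fruit bird: 2
  fruit heavy: 2

bird heavy; evening heavy; field had; field heavy; fruit bird; fruit heavy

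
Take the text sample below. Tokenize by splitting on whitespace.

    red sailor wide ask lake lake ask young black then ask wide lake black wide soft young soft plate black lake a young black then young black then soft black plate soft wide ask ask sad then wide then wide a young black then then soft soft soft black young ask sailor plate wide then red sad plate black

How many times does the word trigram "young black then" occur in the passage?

4

Scanning the 57 overlapping trigram windows for "young black then":
  position 8–10: young black then
  position 23–25: young black then
  position 26–28: young black then
  position 42–44: young black then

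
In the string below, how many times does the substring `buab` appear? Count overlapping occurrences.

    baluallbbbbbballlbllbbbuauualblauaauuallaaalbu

Sliding a length-4 window over the 46 characters (43 positions):
  (no match at any position)

0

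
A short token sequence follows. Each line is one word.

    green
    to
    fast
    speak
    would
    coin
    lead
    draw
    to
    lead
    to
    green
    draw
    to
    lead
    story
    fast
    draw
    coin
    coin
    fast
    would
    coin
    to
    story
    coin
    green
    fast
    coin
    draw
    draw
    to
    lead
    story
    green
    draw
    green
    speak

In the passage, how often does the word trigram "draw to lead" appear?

3

Scanning the 36 overlapping trigram windows for "draw to lead":
  position 8–10: draw to lead
  position 13–15: draw to lead
  position 31–33: draw to lead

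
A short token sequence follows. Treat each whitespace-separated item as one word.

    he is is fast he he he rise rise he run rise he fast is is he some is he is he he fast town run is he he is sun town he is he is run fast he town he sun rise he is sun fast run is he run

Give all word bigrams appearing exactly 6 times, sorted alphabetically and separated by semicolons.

he is; is he

Bigram counts meeting the condition (exactly 6 times):
  he is: 6
  is he: 6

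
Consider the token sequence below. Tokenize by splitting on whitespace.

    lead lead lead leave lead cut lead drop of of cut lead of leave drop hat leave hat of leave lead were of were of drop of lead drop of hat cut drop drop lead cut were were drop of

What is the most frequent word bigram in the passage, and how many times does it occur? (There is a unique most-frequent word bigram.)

"drop of", 4 times

Bigram frequencies (highest first):
  drop of: 4
  lead lead: 2
  leave lead: 2
  lead cut: 2
  cut lead: 2
  lead drop: 2
  … (23 more, each ≤ 2)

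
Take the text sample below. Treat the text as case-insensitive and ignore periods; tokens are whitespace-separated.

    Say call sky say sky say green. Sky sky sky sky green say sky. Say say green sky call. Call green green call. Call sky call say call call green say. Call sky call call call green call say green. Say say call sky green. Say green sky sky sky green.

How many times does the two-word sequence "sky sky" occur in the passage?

5

Scanning the 50 overlapping bigram windows for "sky sky":
  position 8–9: sky sky
  position 9–10: sky sky
  position 10–11: sky sky
  position 48–49: sky sky
  position 49–50: sky sky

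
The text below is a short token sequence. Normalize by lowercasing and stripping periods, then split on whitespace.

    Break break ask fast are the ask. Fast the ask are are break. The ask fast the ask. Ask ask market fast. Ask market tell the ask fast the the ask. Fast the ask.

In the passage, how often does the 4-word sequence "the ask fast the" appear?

4

Scanning the 31 overlapping 4-gram windows for "the ask fast the":
  position 6–9: the ask fast the
  position 14–17: the ask fast the
  position 26–29: the ask fast the
  position 30–33: the ask fast the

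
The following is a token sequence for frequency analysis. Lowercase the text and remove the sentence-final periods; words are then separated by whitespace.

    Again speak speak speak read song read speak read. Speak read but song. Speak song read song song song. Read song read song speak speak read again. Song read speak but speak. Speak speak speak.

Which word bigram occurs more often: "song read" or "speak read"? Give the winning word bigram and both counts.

"song read": 5 occurrences
"speak read": 4 occurrences

"song read" (5 vs 4)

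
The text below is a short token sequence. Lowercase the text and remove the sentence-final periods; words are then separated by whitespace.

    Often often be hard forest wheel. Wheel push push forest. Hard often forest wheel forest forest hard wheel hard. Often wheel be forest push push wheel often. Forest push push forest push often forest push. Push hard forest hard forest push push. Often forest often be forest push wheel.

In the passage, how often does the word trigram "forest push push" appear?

4

Scanning the 47 overlapping trigram windows for "forest push push":
  position 23–25: forest push push
  position 28–30: forest push push
  position 34–36: forest push push
  position 40–42: forest push push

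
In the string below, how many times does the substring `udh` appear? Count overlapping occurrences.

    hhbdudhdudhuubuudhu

Sliding a length-3 window over the 19 characters (17 positions):
  position 5–7: udh
  position 9–11: udh
  position 16–18: udh

3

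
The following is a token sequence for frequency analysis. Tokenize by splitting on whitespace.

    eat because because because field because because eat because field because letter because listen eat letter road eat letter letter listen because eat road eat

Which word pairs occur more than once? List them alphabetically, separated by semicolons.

because because; because eat; because field; eat because; eat letter; field because; road eat

Bigram counts meeting the condition (more than once):
  because because: 3
  because eat: 2
  because field: 2
  eat because: 2
  eat letter: 2
  field because: 2
  road eat: 2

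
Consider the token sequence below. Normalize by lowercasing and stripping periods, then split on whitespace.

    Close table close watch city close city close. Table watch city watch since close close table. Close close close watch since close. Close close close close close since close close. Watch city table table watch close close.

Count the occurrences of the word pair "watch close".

1

Scanning the 36 overlapping bigram windows for "watch close":
  position 35–36: watch close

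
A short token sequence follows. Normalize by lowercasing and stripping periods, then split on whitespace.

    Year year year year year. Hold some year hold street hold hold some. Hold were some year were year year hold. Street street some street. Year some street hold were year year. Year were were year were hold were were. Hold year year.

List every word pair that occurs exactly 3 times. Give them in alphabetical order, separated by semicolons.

Bigram counts meeting the condition (exactly 3 times):
  hold were: 3
  were year: 3
  year hold: 3
  year were: 3

hold were; were year; year hold; year were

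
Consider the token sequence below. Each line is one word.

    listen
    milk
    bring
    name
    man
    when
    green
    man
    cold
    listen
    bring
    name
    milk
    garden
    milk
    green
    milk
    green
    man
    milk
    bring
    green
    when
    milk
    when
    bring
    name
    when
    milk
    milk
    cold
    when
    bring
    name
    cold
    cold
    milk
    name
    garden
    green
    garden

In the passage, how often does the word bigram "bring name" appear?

4

Scanning the 40 overlapping bigram windows for "bring name":
  position 3–4: bring name
  position 11–12: bring name
  position 26–27: bring name
  position 33–34: bring name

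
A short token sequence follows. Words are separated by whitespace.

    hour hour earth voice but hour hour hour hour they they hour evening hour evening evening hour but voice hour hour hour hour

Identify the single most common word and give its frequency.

Unigram frequencies (highest first):
  hour: 13
  evening: 3
  voice: 2
  but: 2
  they: 2
  earth: 1

"hour", 13 times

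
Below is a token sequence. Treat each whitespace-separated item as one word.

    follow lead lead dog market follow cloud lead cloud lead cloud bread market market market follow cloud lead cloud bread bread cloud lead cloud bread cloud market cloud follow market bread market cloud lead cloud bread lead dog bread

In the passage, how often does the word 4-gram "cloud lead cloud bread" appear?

4

Scanning the 36 overlapping 4-gram windows for "cloud lead cloud bread":
  position 9–12: cloud lead cloud bread
  position 17–20: cloud lead cloud bread
  position 22–25: cloud lead cloud bread
  position 33–36: cloud lead cloud bread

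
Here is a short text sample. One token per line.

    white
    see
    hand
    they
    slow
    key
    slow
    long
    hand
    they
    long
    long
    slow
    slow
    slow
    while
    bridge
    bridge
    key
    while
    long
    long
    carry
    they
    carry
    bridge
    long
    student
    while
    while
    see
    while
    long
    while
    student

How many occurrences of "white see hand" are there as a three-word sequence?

1

Scanning the 33 overlapping trigram windows for "white see hand":
  position 1–3: white see hand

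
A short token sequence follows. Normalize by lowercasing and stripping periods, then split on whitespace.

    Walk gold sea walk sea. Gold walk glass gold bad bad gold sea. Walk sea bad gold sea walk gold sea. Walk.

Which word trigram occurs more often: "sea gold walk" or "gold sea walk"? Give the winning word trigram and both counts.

"gold sea walk" (4 vs 1)

"sea gold walk": 1 occurrence
"gold sea walk": 4 occurrences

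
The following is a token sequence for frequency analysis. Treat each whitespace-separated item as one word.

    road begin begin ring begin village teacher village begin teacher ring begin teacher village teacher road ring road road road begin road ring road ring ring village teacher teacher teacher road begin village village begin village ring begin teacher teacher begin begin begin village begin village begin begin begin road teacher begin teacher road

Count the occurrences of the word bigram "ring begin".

3

Scanning the 53 overlapping bigram windows for "ring begin":
  position 4–5: ring begin
  position 11–12: ring begin
  position 37–38: ring begin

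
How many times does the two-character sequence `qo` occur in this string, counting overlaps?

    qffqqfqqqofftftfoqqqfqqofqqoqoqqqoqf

Sliding a length-2 window over the 36 characters (35 positions):
  position 9–10: qo
  position 23–24: qo
  position 27–28: qo
  position 29–30: qo
  position 33–34: qo

5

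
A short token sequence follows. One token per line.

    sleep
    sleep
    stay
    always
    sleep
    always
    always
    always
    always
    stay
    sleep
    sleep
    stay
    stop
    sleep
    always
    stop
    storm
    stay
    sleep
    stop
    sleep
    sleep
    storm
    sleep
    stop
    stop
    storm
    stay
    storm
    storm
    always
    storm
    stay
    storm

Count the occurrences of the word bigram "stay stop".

Scanning the 34 overlapping bigram windows for "stay stop":
  position 13–14: stay stop

1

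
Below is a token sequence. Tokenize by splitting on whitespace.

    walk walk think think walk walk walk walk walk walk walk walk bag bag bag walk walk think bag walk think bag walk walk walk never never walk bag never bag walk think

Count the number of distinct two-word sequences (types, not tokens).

33 tokens → 32 bigram windows in total.
Repeated bigrams (each contributes count−1 duplicates):
  walk walk: 11
  bag walk: 4
  walk think: 4
  bag bag: 2
  think bag: 2
  walk bag: 2
19 duplicate windows → 32 − 19 = 13 distinct.

13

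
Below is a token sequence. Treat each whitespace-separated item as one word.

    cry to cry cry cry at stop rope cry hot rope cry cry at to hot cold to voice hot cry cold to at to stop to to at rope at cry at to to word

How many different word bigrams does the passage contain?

25

36 tokens → 35 bigram windows in total.
Repeated bigrams (each contributes count−1 duplicates):
  at to: 3
  cry at: 3
  cry cry: 3
  cold to: 2
  rope cry: 2
  to at: 2
  to to: 2
10 duplicate windows → 35 − 10 = 25 distinct.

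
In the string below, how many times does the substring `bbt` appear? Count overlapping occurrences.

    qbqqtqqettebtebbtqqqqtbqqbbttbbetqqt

2

Sliding a length-3 window over the 36 characters (34 positions):
  position 15–17: bbt
  position 26–28: bbt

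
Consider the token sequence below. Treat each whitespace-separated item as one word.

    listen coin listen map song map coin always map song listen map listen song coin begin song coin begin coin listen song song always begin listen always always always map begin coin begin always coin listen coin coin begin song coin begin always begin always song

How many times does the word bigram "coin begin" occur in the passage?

5

Scanning the 45 overlapping bigram windows for "coin begin":
  position 15–16: coin begin
  position 18–19: coin begin
  position 32–33: coin begin
  position 38–39: coin begin
  position 41–42: coin begin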